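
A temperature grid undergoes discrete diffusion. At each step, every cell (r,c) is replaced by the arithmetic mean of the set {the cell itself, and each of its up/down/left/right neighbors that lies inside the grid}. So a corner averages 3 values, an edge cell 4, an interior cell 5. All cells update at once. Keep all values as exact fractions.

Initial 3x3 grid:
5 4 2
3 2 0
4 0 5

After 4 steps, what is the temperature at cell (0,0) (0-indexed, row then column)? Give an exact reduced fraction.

Answer: 14383/4800

Derivation:
Step 1: cell (0,0) = 4
Step 2: cell (0,0) = 43/12
Step 3: cell (0,0) = 2221/720
Step 4: cell (0,0) = 14383/4800
Full grid after step 4:
  14383/4800 781949/288000 54911/21600
  1212361/432000 317213/120000 2013847/864000
  351391/129600 698699/288000 74729/32400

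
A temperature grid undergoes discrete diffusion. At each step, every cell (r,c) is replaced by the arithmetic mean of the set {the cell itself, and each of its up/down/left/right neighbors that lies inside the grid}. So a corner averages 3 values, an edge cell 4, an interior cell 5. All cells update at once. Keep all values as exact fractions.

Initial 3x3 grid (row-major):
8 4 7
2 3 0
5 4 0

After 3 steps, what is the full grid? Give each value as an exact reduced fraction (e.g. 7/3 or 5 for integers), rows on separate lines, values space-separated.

Answer: 1157/270 29711/7200 947/270
28961/7200 10057/3000 7387/2400
3683/1080 1227/400 2683/1080

Derivation:
After step 1:
  14/3 11/2 11/3
  9/2 13/5 5/2
  11/3 3 4/3
After step 2:
  44/9 493/120 35/9
  463/120 181/50 101/40
  67/18 53/20 41/18
After step 3:
  1157/270 29711/7200 947/270
  28961/7200 10057/3000 7387/2400
  3683/1080 1227/400 2683/1080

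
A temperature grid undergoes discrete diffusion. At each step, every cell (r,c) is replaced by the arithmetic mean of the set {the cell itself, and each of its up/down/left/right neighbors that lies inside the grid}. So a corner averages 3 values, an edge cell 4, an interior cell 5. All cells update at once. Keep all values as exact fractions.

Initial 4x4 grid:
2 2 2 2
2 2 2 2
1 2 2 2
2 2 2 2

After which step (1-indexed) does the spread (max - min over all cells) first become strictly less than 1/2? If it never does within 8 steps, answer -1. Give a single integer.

Step 1: max=2, min=5/3, spread=1/3
  -> spread < 1/2 first at step 1
Step 2: max=2, min=209/120, spread=31/120
Step 3: max=2, min=1949/1080, spread=211/1080
Step 4: max=2, min=199157/108000, spread=16843/108000
Step 5: max=17921/9000, min=1805357/972000, spread=130111/972000
Step 6: max=1072841/540000, min=54677633/29160000, spread=3255781/29160000
Step 7: max=1068893/540000, min=1649246309/874800000, spread=82360351/874800000
Step 8: max=191893559/97200000, min=49736683109/26244000000, spread=2074577821/26244000000

Answer: 1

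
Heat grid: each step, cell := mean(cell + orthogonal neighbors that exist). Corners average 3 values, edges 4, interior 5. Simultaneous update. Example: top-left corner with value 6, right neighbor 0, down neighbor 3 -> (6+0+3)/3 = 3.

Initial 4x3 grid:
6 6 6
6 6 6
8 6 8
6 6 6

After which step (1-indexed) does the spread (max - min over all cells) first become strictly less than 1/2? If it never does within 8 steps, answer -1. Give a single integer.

Step 1: max=34/5, min=6, spread=4/5
Step 2: max=397/60, min=6, spread=37/60
Step 3: max=3517/540, min=221/36, spread=101/270
  -> spread < 1/2 first at step 3
Step 4: max=87551/13500, min=13891/2250, spread=841/2700
Step 5: max=196129/30375, min=504299/81000, spread=11227/48600
Step 6: max=313134341/48600000, min=25289543/4050000, spread=386393/1944000
Step 7: max=2809299481/437400000, min=1523441437/243000000, spread=41940559/273375000
Step 8: max=1122136076621/174960000000, min=91564281083/14580000000, spread=186917629/1399680000

Answer: 3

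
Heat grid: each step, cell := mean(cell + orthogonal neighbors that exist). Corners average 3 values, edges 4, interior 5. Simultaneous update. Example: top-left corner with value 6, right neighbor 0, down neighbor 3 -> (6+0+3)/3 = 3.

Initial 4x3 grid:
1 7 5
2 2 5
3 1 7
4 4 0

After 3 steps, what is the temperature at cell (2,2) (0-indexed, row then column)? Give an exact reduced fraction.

Step 1: cell (2,2) = 13/4
Step 2: cell (2,2) = 113/30
Step 3: cell (2,2) = 3161/900
Full grid after step 3:
  7109/2160 6099/1600 9379/2160
  10969/3600 7013/2000 7297/1800
  10319/3600 19589/6000 3161/900
  6439/2160 43441/14400 7249/2160

Answer: 3161/900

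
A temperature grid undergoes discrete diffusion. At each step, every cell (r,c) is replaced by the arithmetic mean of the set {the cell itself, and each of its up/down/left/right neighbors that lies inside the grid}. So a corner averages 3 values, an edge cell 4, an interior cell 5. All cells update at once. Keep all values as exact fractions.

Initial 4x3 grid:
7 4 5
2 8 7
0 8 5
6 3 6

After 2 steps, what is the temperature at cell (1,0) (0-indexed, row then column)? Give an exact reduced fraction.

Step 1: cell (1,0) = 17/4
Step 2: cell (1,0) = 1103/240
Full grid after step 2:
  175/36 161/30 211/36
  1103/240 271/50 1433/240
  321/80 537/100 1333/240
  17/4 1093/240 203/36

Answer: 1103/240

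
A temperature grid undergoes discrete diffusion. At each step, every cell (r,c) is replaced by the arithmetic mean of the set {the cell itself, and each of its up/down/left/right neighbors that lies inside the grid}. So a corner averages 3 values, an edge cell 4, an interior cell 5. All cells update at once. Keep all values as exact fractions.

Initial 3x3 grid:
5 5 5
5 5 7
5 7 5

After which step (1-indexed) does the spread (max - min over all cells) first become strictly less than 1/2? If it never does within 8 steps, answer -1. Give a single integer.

Step 1: max=19/3, min=5, spread=4/3
Step 2: max=233/40, min=5, spread=33/40
Step 3: max=3137/540, min=236/45, spread=61/108
Step 4: max=183439/32400, min=7111/1350, spread=511/1296
  -> spread < 1/2 first at step 4
Step 5: max=10949933/1944000, min=96401/18000, spread=4309/15552
Step 6: max=650583751/116640000, min=13081237/2430000, spread=36295/186624
Step 7: max=38877170597/6998400000, min=3160135831/583200000, spread=305773/2239488
Step 8: max=2322834670159/419904000000, min=31702575497/5832000000, spread=2575951/26873856

Answer: 4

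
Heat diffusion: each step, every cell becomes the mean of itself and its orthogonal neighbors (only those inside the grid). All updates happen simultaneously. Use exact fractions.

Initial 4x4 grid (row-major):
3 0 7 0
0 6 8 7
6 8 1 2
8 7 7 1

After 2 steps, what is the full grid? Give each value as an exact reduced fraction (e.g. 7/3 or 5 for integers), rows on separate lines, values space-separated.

After step 1:
  1 4 15/4 14/3
  15/4 22/5 29/5 17/4
  11/2 28/5 26/5 11/4
  7 15/2 4 10/3
After step 2:
  35/12 263/80 1093/240 38/9
  293/80 471/100 117/25 131/30
  437/80 141/25 467/100 233/60
  20/3 241/40 601/120 121/36

Answer: 35/12 263/80 1093/240 38/9
293/80 471/100 117/25 131/30
437/80 141/25 467/100 233/60
20/3 241/40 601/120 121/36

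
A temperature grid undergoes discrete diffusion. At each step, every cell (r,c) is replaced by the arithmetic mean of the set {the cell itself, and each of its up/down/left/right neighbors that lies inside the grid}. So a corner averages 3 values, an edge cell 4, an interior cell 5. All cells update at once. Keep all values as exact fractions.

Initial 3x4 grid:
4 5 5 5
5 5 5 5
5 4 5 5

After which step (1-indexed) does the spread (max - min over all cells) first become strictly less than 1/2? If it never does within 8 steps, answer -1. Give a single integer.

Step 1: max=5, min=14/3, spread=1/3
  -> spread < 1/2 first at step 1
Step 2: max=5, min=1133/240, spread=67/240
Step 3: max=239/48, min=10213/2160, spread=271/1080
Step 4: max=11879/2400, min=616001/129600, spread=5093/25920
Step 5: max=1065389/216000, min=37068499/7776000, spread=257101/1555200
Step 6: max=31852033/6480000, min=2231146001/466560000, spread=497603/3732480
Step 7: max=317753887/64800000, min=134173962859/27993600000, spread=123828653/1119744000
Step 8: max=28537704587/5832000000, min=8066938115681/1679616000000, spread=1215366443/13436928000

Answer: 1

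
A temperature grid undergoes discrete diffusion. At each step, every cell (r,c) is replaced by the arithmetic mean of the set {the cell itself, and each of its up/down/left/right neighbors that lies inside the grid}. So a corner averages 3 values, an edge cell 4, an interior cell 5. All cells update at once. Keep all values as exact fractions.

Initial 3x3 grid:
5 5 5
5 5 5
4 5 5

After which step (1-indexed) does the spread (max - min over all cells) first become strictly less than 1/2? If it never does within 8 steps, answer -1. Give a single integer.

Step 1: max=5, min=14/3, spread=1/3
  -> spread < 1/2 first at step 1
Step 2: max=5, min=85/18, spread=5/18
Step 3: max=5, min=1039/216, spread=41/216
Step 4: max=1789/360, min=62669/12960, spread=347/2592
Step 5: max=17843/3600, min=3781063/777600, spread=2921/31104
Step 6: max=2134517/432000, min=227451461/46656000, spread=24611/373248
Step 7: max=47943259/9720000, min=13678077967/2799360000, spread=207329/4478976
Step 8: max=2553198401/518400000, min=821778047549/167961600000, spread=1746635/53747712

Answer: 1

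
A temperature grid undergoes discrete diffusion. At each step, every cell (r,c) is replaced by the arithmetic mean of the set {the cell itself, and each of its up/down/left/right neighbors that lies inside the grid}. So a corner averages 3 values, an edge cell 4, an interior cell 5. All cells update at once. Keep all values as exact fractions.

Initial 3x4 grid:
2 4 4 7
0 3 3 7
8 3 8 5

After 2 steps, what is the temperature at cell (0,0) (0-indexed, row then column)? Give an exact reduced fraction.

Answer: 17/6

Derivation:
Step 1: cell (0,0) = 2
Step 2: cell (0,0) = 17/6
Full grid after step 2:
  17/6 247/80 75/16 16/3
  691/240 98/25 447/100 139/24
  149/36 991/240 263/48 203/36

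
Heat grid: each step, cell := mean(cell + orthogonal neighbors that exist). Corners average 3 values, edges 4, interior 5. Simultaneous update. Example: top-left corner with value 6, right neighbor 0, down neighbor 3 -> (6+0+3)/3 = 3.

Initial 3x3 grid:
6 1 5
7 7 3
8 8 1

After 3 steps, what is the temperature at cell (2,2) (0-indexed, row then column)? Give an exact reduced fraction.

Answer: 433/90

Derivation:
Step 1: cell (2,2) = 4
Step 2: cell (2,2) = 14/3
Step 3: cell (2,2) = 433/90
Full grid after step 3:
  11527/2160 69059/14400 2969/720
  2687/450 30833/6000 5407/1200
  3373/540 5099/900 433/90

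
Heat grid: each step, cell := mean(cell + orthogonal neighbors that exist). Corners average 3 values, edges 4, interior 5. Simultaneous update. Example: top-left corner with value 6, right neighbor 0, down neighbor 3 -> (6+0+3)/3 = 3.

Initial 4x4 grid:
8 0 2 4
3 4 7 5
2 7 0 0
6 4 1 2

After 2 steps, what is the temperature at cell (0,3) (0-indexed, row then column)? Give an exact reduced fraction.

Step 1: cell (0,3) = 11/3
Step 2: cell (0,3) = 131/36
Full grid after step 2:
  137/36 877/240 841/240 131/36
  997/240 379/100 361/100 781/240
  323/80 98/25 27/10 39/16
  13/3 273/80 41/16 3/2

Answer: 131/36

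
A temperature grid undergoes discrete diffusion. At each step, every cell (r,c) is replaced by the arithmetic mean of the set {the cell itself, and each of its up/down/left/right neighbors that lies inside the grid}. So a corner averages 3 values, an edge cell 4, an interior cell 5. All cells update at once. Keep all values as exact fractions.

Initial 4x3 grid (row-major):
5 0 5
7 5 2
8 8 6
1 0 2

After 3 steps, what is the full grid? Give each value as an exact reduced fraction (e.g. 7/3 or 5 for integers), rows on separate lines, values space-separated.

After step 1:
  4 15/4 7/3
  25/4 22/5 9/2
  6 27/5 9/2
  3 11/4 8/3
After step 2:
  14/3 869/240 127/36
  413/80 243/50 59/15
  413/80 461/100 64/15
  47/12 829/240 119/36
After step 3:
  269/60 60031/14400 7979/2160
  11911/2400 1664/375 14929/3600
  11311/2400 3353/750 1813/450
  188/45 55031/14400 7939/2160

Answer: 269/60 60031/14400 7979/2160
11911/2400 1664/375 14929/3600
11311/2400 3353/750 1813/450
188/45 55031/14400 7939/2160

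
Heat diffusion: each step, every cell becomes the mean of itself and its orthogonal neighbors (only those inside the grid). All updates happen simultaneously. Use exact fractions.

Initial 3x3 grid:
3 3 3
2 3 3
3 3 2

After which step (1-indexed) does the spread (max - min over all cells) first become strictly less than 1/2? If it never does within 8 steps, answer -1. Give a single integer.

Answer: 1

Derivation:
Step 1: max=3, min=8/3, spread=1/3
  -> spread < 1/2 first at step 1
Step 2: max=35/12, min=653/240, spread=47/240
Step 3: max=229/80, min=2939/1080, spread=61/432
Step 4: max=122767/43200, min=177763/64800, spread=511/5184
Step 5: max=7316149/2592000, min=10704911/3888000, spread=4309/62208
Step 6: max=145821901/51840000, min=644856367/233280000, spread=36295/746496
Step 7: max=26172750941/9331200000, min=38781356099/13996800000, spread=305773/8957952
Step 8: max=1567634070527/559872000000, min=2331326488603/839808000000, spread=2575951/107495424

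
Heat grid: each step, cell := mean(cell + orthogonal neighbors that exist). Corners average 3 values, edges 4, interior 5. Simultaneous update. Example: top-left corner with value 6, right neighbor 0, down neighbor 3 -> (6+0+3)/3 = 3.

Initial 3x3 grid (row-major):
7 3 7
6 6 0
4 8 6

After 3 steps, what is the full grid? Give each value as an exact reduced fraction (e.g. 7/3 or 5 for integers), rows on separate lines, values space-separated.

After step 1:
  16/3 23/4 10/3
  23/4 23/5 19/4
  6 6 14/3
After step 2:
  101/18 1141/240 83/18
  1301/240 537/100 347/80
  71/12 319/60 185/36
After step 3:
  5683/1080 73247/14400 4933/1080
  80347/14400 30239/6000 7783/1600
  3997/720 1223/225 10651/2160

Answer: 5683/1080 73247/14400 4933/1080
80347/14400 30239/6000 7783/1600
3997/720 1223/225 10651/2160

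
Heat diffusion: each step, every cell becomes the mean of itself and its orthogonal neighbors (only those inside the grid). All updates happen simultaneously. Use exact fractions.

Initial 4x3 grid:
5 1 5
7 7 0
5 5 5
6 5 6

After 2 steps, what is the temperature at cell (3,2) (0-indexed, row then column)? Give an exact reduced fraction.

Step 1: cell (3,2) = 16/3
Step 2: cell (3,2) = 89/18
Full grid after step 2:
  89/18 89/24 43/12
  241/48 483/100 57/16
  1349/240 493/100 1139/240
  199/36 647/120 89/18

Answer: 89/18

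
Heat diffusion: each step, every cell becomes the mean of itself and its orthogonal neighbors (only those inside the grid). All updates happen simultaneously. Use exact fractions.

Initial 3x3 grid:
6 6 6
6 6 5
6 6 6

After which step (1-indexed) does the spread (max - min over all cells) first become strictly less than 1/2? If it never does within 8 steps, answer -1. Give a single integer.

Step 1: max=6, min=17/3, spread=1/3
  -> spread < 1/2 first at step 1
Step 2: max=6, min=1373/240, spread=67/240
Step 3: max=1193/200, min=12523/2160, spread=1807/10800
Step 4: max=32039/5400, min=5026037/864000, spread=33401/288000
Step 5: max=3196609/540000, min=45426067/7776000, spread=3025513/38880000
Step 6: max=170044051/28800000, min=18197473133/3110400000, spread=53531/995328
Step 7: max=45864883949/7776000000, min=1093711074151/186624000000, spread=450953/11943936
Step 8: max=5497711389481/933120000000, min=65675736439397/11197440000000, spread=3799043/143327232

Answer: 1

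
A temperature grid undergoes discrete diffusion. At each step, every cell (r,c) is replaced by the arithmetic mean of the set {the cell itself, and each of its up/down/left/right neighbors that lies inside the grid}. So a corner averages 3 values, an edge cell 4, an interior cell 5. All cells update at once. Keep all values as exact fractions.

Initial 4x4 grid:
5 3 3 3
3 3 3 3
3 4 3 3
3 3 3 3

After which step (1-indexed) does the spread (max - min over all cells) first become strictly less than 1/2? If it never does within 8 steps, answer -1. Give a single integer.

Answer: 3

Derivation:
Step 1: max=11/3, min=3, spread=2/3
Step 2: max=32/9, min=3, spread=5/9
Step 3: max=7417/2160, min=1213/400, spread=2167/5400
  -> spread < 1/2 first at step 3
Step 4: max=218779/64800, min=21991/7200, spread=1043/3240
Step 5: max=6478609/1944000, min=220849/72000, spread=257843/972000
Step 6: max=38499491/11664000, min=3990671/1296000, spread=645863/2916000
Step 7: max=5732837737/1749600000, min=600924253/194400000, spread=16225973/87480000
Step 8: max=170975948719/52488000000, min=18087681451/5832000000, spread=409340783/2624400000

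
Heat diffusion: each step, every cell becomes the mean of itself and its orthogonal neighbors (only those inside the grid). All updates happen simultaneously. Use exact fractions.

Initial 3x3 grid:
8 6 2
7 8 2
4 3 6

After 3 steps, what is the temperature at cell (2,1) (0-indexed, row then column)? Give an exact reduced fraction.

Step 1: cell (2,1) = 21/4
Step 2: cell (2,1) = 1127/240
Step 3: cell (2,1) = 72949/14400
Full grid after step 3:
  4289/720 9953/1800 5101/1080
  84899/14400 15419/3000 11279/2400
  727/135 72949/14400 9607/2160

Answer: 72949/14400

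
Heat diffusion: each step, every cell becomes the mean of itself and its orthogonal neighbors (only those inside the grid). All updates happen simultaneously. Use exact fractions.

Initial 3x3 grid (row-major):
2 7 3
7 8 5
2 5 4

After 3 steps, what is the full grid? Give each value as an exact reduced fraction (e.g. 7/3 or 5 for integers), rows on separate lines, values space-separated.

Answer: 11339/2160 18577/3600 157/30
8087/1600 15773/3000 18227/3600
5447/1080 71383/14400 10939/2160

Derivation:
After step 1:
  16/3 5 5
  19/4 32/5 5
  14/3 19/4 14/3
After step 2:
  181/36 163/30 5
  423/80 259/50 79/15
  85/18 1229/240 173/36
After step 3:
  11339/2160 18577/3600 157/30
  8087/1600 15773/3000 18227/3600
  5447/1080 71383/14400 10939/2160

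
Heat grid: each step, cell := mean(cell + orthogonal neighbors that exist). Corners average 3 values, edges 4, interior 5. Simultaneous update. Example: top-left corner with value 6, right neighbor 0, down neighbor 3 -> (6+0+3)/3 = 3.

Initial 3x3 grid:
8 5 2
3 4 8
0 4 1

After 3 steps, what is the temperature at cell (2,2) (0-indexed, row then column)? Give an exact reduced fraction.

Answer: 1021/270

Derivation:
Step 1: cell (2,2) = 13/3
Step 2: cell (2,2) = 31/9
Step 3: cell (2,2) = 1021/270
Full grid after step 3:
  4909/1080 64591/14400 1673/360
  55091/14400 4157/1000 58591/14400
  1847/540 48641/14400 1021/270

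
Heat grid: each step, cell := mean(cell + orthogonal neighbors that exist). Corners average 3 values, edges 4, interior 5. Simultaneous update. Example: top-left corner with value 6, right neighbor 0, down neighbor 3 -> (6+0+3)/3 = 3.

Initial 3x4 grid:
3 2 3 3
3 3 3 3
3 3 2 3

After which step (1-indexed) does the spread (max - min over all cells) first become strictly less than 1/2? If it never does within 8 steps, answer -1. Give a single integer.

Answer: 1

Derivation:
Step 1: max=3, min=8/3, spread=1/3
  -> spread < 1/2 first at step 1
Step 2: max=35/12, min=329/120, spread=7/40
Step 3: max=1033/360, min=10073/3600, spread=257/3600
Step 4: max=3419/1200, min=151783/54000, spread=259/6750
Step 5: max=28726/10125, min=4567261/1620000, spread=3211/180000
Step 6: max=27524119/9720000, min=34295803/12150000, spread=437383/48600000
Step 7: max=549922957/194400000, min=8236160933/2916000000, spread=6341711/1458000000
Step 8: max=98938094789/34992000000, min=247156574561/87480000000, spread=125774941/58320000000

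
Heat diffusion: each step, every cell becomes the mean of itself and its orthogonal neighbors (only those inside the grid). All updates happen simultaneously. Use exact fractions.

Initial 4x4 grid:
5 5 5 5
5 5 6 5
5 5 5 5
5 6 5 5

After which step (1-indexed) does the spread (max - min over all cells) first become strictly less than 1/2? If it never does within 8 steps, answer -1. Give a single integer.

Step 1: max=16/3, min=5, spread=1/3
  -> spread < 1/2 first at step 1
Step 2: max=631/120, min=5, spread=31/120
Step 3: max=9359/1800, min=1213/240, spread=523/3600
Step 4: max=279947/54000, min=12173/2400, spread=12109/108000
Step 5: max=8379311/1620000, min=1100117/216000, spread=256867/3240000
Step 6: max=501941311/97200000, min=33071431/6480000, spread=2934923/48600000
Step 7: max=7522196969/1458000000, min=331318231/64800000, spread=135073543/2916000000
Step 8: max=450963074629/87480000000, min=29852102879/5832000000, spread=795382861/21870000000

Answer: 1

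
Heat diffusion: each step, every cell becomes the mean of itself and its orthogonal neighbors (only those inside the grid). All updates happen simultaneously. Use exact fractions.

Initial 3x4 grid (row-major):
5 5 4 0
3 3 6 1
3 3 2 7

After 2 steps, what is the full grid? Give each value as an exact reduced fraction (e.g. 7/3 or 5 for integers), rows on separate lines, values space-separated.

Answer: 145/36 49/12 193/60 107/36
89/24 177/50 379/100 117/40
37/12 57/16 827/240 34/9

Derivation:
After step 1:
  13/3 17/4 15/4 5/3
  7/2 4 16/5 7/2
  3 11/4 9/2 10/3
After step 2:
  145/36 49/12 193/60 107/36
  89/24 177/50 379/100 117/40
  37/12 57/16 827/240 34/9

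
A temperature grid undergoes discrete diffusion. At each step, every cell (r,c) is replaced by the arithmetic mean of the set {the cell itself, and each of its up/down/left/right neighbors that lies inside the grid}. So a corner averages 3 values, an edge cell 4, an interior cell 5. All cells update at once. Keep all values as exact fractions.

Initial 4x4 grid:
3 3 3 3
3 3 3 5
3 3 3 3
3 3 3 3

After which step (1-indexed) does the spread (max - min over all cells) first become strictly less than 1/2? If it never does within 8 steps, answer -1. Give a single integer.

Step 1: max=11/3, min=3, spread=2/3
Step 2: max=211/60, min=3, spread=31/60
Step 3: max=1831/540, min=3, spread=211/540
  -> spread < 1/2 first at step 3
Step 4: max=178843/54000, min=3, spread=16843/54000
Step 5: max=1596643/486000, min=13579/4500, spread=130111/486000
Step 6: max=47382367/14580000, min=817159/270000, spread=3255781/14580000
Step 7: max=1412553691/437400000, min=821107/270000, spread=82360351/437400000
Step 8: max=42117316891/13122000000, min=148306441/48600000, spread=2074577821/13122000000

Answer: 3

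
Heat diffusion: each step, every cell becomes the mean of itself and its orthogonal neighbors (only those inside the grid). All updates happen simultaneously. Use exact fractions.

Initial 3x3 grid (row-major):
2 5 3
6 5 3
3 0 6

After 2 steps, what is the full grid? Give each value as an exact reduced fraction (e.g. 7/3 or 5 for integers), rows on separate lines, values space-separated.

After step 1:
  13/3 15/4 11/3
  4 19/5 17/4
  3 7/2 3
After step 2:
  145/36 311/80 35/9
  227/60 193/50 883/240
  7/2 133/40 43/12

Answer: 145/36 311/80 35/9
227/60 193/50 883/240
7/2 133/40 43/12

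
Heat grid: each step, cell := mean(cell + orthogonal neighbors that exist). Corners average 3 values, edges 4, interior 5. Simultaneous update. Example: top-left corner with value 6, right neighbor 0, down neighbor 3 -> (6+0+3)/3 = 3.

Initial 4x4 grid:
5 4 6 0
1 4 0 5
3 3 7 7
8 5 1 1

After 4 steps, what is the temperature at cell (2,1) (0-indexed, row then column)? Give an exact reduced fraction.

Step 1: cell (2,1) = 22/5
Step 2: cell (2,1) = 92/25
Step 3: cell (2,1) = 4861/1200
Step 4: cell (2,1) = 684923/180000
Full grid after step 4:
  233747/64800 149353/43200 155993/43200 225439/64800
  39007/10800 134677/36000 636973/180000 2504/675
  43207/10800 684923/180000 233141/60000 1382/375
  264089/64800 177091/43200 276469/72000 83543/21600

Answer: 684923/180000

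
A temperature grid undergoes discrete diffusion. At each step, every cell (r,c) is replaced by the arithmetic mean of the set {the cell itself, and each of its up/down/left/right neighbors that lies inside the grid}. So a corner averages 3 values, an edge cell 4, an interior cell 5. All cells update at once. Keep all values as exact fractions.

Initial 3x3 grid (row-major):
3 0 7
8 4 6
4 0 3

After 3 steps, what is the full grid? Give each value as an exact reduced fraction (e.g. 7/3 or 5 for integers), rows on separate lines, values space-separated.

Answer: 8461/2160 3189/800 4333/1080
56627/14400 951/250 3547/900
149/40 17609/4800 2617/720

Derivation:
After step 1:
  11/3 7/2 13/3
  19/4 18/5 5
  4 11/4 3
After step 2:
  143/36 151/40 77/18
  961/240 98/25 239/60
  23/6 267/80 43/12
After step 3:
  8461/2160 3189/800 4333/1080
  56627/14400 951/250 3547/900
  149/40 17609/4800 2617/720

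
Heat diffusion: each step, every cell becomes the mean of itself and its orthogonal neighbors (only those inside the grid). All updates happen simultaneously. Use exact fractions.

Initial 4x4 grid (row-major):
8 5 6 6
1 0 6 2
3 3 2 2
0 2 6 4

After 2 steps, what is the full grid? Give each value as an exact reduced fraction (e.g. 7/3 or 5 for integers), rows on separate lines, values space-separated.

Answer: 149/36 109/24 551/120 173/36
149/48 319/100 79/20 431/120
101/48 133/50 3 143/40
37/18 119/48 281/80 10/3

Derivation:
After step 1:
  14/3 19/4 23/4 14/3
  3 3 16/5 4
  7/4 2 19/5 5/2
  5/3 11/4 7/2 4
After step 2:
  149/36 109/24 551/120 173/36
  149/48 319/100 79/20 431/120
  101/48 133/50 3 143/40
  37/18 119/48 281/80 10/3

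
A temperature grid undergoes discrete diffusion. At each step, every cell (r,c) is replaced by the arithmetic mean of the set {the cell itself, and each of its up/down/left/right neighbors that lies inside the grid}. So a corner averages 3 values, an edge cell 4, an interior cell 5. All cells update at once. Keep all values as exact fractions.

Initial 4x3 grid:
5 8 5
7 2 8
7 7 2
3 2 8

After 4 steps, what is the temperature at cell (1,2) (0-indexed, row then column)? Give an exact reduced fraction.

Answer: 199843/36000

Derivation:
Step 1: cell (1,2) = 17/4
Step 2: cell (1,2) = 239/40
Step 3: cell (1,2) = 6299/1200
Step 4: cell (1,2) = 199843/36000
Full grid after step 4:
  366079/64800 313507/54000 20053/3600
  1214683/216000 965089/180000 199843/36000
  364681/72000 104921/20000 180403/36000
  12007/2400 344621/72000 53719/10800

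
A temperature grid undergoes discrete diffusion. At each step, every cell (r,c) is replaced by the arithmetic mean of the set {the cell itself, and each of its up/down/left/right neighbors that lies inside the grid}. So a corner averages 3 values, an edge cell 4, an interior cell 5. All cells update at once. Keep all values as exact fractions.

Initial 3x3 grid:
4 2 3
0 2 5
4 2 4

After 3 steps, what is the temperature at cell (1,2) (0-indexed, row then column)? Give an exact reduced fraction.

Answer: 7529/2400

Derivation:
Step 1: cell (1,2) = 7/2
Step 2: cell (1,2) = 127/40
Step 3: cell (1,2) = 7529/2400
Full grid after step 3:
  191/80 39499/14400 6437/2160
  5929/2400 5371/2000 7529/2400
  887/360 641/225 3341/1080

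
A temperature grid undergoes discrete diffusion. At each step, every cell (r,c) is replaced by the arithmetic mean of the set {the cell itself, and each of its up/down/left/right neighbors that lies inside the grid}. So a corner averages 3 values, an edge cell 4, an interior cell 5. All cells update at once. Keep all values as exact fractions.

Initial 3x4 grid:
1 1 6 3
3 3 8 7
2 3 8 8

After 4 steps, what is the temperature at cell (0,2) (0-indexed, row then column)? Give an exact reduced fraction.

Step 1: cell (0,2) = 9/2
Step 2: cell (0,2) = 1139/240
Step 3: cell (0,2) = 6793/1440
Step 4: cell (0,2) = 206299/43200
Full grid after step 4:
  77689/25920 158543/43200 206299/43200 35387/6480
  545647/172800 286241/72000 20627/4000 169711/28800
  90289/25920 185393/43200 237149/43200 39757/6480

Answer: 206299/43200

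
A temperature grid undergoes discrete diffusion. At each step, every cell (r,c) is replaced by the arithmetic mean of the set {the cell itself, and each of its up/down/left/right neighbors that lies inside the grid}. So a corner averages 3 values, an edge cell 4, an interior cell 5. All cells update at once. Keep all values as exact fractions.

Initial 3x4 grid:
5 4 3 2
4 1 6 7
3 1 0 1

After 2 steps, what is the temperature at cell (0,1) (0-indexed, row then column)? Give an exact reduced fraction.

Step 1: cell (0,1) = 13/4
Step 2: cell (0,1) = 109/30
Full grid after step 2:
  65/18 109/30 18/5 47/12
  269/80 287/100 327/100 211/60
  43/18 547/240 559/240 26/9

Answer: 109/30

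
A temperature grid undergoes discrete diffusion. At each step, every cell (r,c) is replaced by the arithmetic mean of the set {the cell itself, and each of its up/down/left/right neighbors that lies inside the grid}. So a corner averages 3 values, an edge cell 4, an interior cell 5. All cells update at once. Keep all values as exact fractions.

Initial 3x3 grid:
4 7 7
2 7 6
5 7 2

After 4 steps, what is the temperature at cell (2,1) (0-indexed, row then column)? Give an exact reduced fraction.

Answer: 4513147/864000

Derivation:
Step 1: cell (2,1) = 21/4
Step 2: cell (2,1) = 1243/240
Step 3: cell (2,1) = 74501/14400
Step 4: cell (2,1) = 4513147/864000
Full grid after step 4:
  683941/129600 1589549/288000 739841/129600
  246779/48000 966307/180000 2409761/432000
  654041/129600 4513147/864000 233447/43200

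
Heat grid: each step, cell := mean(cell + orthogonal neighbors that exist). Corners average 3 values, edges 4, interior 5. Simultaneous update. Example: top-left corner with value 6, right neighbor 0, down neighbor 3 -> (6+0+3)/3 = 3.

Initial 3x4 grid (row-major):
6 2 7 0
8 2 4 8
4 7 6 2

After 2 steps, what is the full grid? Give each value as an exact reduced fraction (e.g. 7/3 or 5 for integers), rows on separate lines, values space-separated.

Answer: 175/36 523/120 179/40 47/12
319/60 24/5 43/10 577/120
193/36 613/120 607/120 163/36

Derivation:
After step 1:
  16/3 17/4 13/4 5
  5 23/5 27/5 7/2
  19/3 19/4 19/4 16/3
After step 2:
  175/36 523/120 179/40 47/12
  319/60 24/5 43/10 577/120
  193/36 613/120 607/120 163/36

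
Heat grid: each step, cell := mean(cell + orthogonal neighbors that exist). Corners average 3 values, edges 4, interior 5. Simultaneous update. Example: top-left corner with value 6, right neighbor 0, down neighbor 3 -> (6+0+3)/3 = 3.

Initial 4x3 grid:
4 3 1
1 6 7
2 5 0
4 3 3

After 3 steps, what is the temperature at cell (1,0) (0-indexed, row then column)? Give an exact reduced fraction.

Step 1: cell (1,0) = 13/4
Step 2: cell (1,0) = 799/240
Step 3: cell (1,0) = 23671/7200
Full grid after step 3:
  7219/2160 24881/7200 7879/2160
  23671/7200 1343/375 25321/7200
  7987/2400 6561/2000 8237/2400
  187/60 15629/4800 139/45

Answer: 23671/7200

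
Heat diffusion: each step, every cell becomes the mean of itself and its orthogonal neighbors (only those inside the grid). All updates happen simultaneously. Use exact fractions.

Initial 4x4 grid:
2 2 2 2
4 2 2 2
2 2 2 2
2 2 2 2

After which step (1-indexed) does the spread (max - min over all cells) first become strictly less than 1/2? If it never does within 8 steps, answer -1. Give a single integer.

Answer: 3

Derivation:
Step 1: max=8/3, min=2, spread=2/3
Step 2: max=151/60, min=2, spread=31/60
Step 3: max=1291/540, min=2, spread=211/540
  -> spread < 1/2 first at step 3
Step 4: max=124843/54000, min=2, spread=16843/54000
Step 5: max=1110643/486000, min=9079/4500, spread=130111/486000
Step 6: max=32802367/14580000, min=547159/270000, spread=3255781/14580000
Step 7: max=975153691/437400000, min=551107/270000, spread=82360351/437400000
Step 8: max=28995316891/13122000000, min=99706441/48600000, spread=2074577821/13122000000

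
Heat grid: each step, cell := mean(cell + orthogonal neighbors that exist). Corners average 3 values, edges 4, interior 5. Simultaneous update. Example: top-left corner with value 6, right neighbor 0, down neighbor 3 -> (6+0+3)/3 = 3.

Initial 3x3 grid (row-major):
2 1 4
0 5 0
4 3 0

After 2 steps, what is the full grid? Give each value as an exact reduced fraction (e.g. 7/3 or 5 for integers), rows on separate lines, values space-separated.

After step 1:
  1 3 5/3
  11/4 9/5 9/4
  7/3 3 1
After step 2:
  9/4 28/15 83/36
  473/240 64/25 403/240
  97/36 61/30 25/12

Answer: 9/4 28/15 83/36
473/240 64/25 403/240
97/36 61/30 25/12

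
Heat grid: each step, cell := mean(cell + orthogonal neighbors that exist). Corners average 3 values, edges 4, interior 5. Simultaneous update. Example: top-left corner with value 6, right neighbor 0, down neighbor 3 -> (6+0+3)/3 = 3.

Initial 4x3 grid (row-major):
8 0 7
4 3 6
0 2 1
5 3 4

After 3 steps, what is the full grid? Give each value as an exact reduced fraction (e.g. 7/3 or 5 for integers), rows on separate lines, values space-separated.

Answer: 137/36 28553/7200 433/108
683/200 10417/3000 13069/3600
5377/1800 8827/3000 11429/3600
1507/540 20933/7200 791/270

Derivation:
After step 1:
  4 9/2 13/3
  15/4 3 17/4
  11/4 9/5 13/4
  8/3 7/2 8/3
After step 2:
  49/12 95/24 157/36
  27/8 173/50 89/24
  329/120 143/50 359/120
  107/36 319/120 113/36
After step 3:
  137/36 28553/7200 433/108
  683/200 10417/3000 13069/3600
  5377/1800 8827/3000 11429/3600
  1507/540 20933/7200 791/270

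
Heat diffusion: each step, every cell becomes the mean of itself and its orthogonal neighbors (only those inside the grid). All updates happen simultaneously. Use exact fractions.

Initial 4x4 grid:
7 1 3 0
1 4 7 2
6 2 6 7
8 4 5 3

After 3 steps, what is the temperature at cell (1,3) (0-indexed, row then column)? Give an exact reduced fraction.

Answer: 6787/1800

Derivation:
Step 1: cell (1,3) = 4
Step 2: cell (1,3) = 437/120
Step 3: cell (1,3) = 6787/1800
Full grid after step 3:
  169/48 263/75 2921/900 863/270
  3247/800 7637/2000 5803/1500 6787/1800
  3567/800 2271/500 9019/2000 2651/600
  49/10 3837/800 11479/2400 3433/720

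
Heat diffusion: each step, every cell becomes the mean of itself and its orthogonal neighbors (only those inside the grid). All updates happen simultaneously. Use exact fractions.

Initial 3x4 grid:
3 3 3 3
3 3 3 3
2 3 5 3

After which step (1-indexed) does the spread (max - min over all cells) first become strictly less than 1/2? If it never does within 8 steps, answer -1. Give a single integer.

Answer: 3

Derivation:
Step 1: max=11/3, min=8/3, spread=1
Step 2: max=829/240, min=137/48, spread=3/5
Step 3: max=7279/2160, min=421/144, spread=241/540
  -> spread < 1/2 first at step 3
Step 4: max=212989/64800, min=42637/14400, spread=8449/25920
Step 5: max=6328423/1944000, min=7723369/2592000, spread=428717/1555200
Step 6: max=187780201/58320000, min=467499211/155520000, spread=3989759/18662400
Step 7: max=5596760317/1749600000, min=1044752587/345600000, spread=196928221/1119744000
Step 8: max=83456458457/26244000000, min=1701806015291/559872000000, spread=1886362363/13436928000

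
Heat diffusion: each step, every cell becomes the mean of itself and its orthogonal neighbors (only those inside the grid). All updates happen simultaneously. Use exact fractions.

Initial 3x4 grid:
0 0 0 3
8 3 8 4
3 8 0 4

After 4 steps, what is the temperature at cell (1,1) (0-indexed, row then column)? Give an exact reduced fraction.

Answer: 70311/20000

Derivation:
Step 1: cell (1,1) = 27/5
Step 2: cell (1,1) = 323/100
Step 3: cell (1,1) = 3967/1000
Step 4: cell (1,1) = 70311/20000
Full grid after step 4:
  205129/64800 175357/54000 161447/54000 420193/129600
  185569/48000 70311/20000 439241/120000 970519/288000
  266579/64800 114241/27000 12817/3375 498893/129600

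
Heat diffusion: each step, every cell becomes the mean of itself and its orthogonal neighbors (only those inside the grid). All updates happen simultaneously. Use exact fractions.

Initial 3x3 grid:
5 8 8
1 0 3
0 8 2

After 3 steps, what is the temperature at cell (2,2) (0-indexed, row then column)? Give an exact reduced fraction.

Answer: 1627/432

Derivation:
Step 1: cell (2,2) = 13/3
Step 2: cell (2,2) = 121/36
Step 3: cell (2,2) = 1627/432
Full grid after step 3:
  1751/432 1369/320 1043/216
  4583/1440 2351/600 11581/2880
  109/36 4483/1440 1627/432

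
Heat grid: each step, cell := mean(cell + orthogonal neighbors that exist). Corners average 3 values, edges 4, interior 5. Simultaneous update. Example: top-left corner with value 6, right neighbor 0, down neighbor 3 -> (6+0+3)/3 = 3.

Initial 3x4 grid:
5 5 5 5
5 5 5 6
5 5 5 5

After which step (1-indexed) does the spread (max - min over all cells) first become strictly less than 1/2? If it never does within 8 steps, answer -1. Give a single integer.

Answer: 1

Derivation:
Step 1: max=16/3, min=5, spread=1/3
  -> spread < 1/2 first at step 1
Step 2: max=1267/240, min=5, spread=67/240
Step 3: max=11237/2160, min=5, spread=437/2160
Step 4: max=4477531/864000, min=5009/1000, spread=29951/172800
Step 5: max=40095821/7776000, min=16954/3375, spread=206761/1555200
Step 6: max=16008195571/3110400000, min=27165671/5400000, spread=14430763/124416000
Step 7: max=958227741689/186624000000, min=2177652727/432000000, spread=139854109/1492992000
Step 8: max=57409671890251/11197440000000, min=196251228977/38880000000, spread=7114543559/89579520000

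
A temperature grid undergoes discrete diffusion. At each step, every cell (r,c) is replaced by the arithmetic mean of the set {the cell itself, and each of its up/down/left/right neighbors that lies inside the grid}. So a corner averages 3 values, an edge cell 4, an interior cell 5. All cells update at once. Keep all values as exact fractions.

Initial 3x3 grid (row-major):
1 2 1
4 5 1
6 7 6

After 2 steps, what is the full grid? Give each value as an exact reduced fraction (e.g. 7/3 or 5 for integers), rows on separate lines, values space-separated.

Answer: 103/36 583/240 41/18
79/20 193/50 261/80
47/9 151/30 167/36

Derivation:
After step 1:
  7/3 9/4 4/3
  4 19/5 13/4
  17/3 6 14/3
After step 2:
  103/36 583/240 41/18
  79/20 193/50 261/80
  47/9 151/30 167/36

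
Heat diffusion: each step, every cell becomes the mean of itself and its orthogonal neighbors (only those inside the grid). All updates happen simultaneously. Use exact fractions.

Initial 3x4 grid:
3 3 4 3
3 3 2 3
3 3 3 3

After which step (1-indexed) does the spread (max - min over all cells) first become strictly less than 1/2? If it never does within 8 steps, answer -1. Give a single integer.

Step 1: max=10/3, min=11/4, spread=7/12
Step 2: max=151/48, min=17/6, spread=5/16
  -> spread < 1/2 first at step 2
Step 3: max=331/108, min=6911/2400, spread=4001/21600
Step 4: max=655241/216000, min=13993/4800, spread=6389/54000
Step 5: max=50903/16875, min=176119/60000, spread=1753/21600
Step 6: max=116845483/38880000, min=458503307/155520000, spread=71029/1244160
Step 7: max=2913492413/972000000, min=11500152527/3888000000, spread=410179/10368000
Step 8: max=418947613423/139968000000, min=1658660580067/559872000000, spread=45679663/1492992000

Answer: 2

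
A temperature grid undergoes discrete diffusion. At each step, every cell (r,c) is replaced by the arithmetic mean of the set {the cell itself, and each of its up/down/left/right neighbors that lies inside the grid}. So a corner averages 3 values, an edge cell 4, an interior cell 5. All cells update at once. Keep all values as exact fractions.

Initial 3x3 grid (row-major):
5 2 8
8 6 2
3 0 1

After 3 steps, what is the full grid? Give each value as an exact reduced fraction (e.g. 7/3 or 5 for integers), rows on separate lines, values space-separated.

After step 1:
  5 21/4 4
  11/2 18/5 17/4
  11/3 5/2 1
After step 2:
  21/4 357/80 9/2
  533/120 211/50 257/80
  35/9 323/120 31/12
After step 3:
  3397/720 7373/1600 487/120
  32041/7200 11417/3000 17419/4800
  496/135 24091/7200 679/240

Answer: 3397/720 7373/1600 487/120
32041/7200 11417/3000 17419/4800
496/135 24091/7200 679/240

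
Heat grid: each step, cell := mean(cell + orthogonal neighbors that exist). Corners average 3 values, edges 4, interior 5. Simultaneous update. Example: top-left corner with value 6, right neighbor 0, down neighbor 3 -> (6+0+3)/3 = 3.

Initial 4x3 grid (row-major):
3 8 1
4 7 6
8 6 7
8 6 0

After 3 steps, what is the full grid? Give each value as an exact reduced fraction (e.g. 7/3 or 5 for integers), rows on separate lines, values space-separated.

Answer: 3869/720 1009/192 1243/240
1387/240 2231/400 1277/240
4403/720 877/150 3803/720
1681/270 1021/180 713/135

Derivation:
After step 1:
  5 19/4 5
  11/2 31/5 21/4
  13/2 34/5 19/4
  22/3 5 13/3
After step 2:
  61/12 419/80 5
  29/5 57/10 53/10
  98/15 117/20 317/60
  113/18 88/15 169/36
After step 3:
  3869/720 1009/192 1243/240
  1387/240 2231/400 1277/240
  4403/720 877/150 3803/720
  1681/270 1021/180 713/135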